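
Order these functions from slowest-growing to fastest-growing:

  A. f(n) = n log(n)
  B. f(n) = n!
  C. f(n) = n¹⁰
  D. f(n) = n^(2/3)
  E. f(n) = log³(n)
E < D < A < C < B

Comparing growth rates:
E = log³(n) is O(log³ n)
D = n^(2/3) is O(n^(2/3))
A = n log(n) is O(n log n)
C = n¹⁰ is O(n¹⁰)
B = n! is O(n!)

Therefore, the order from slowest to fastest is: E < D < A < C < B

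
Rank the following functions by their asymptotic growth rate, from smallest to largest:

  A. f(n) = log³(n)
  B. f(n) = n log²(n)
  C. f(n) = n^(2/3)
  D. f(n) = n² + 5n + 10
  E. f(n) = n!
A < C < B < D < E

Comparing growth rates:
A = log³(n) is O(log³ n)
C = n^(2/3) is O(n^(2/3))
B = n log²(n) is O(n log² n)
D = n² + 5n + 10 is O(n²)
E = n! is O(n!)

Therefore, the order from slowest to fastest is: A < C < B < D < E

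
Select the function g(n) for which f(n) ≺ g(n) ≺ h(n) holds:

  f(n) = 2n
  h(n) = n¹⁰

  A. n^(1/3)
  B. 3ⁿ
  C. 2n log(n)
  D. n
C

We need g(n) with 2n = o(g(n)) and g(n) = o(n¹⁰), i.e. O(n) ≺ g ≺ O(n¹⁰).
Check each option:
  A. n^(1/3) — O(n^(1/3)) does not grow strictly faster than f(n)
  B. 3ⁿ — O(3ⁿ) does not grow strictly slower than h(n)
  C. 2n log(n) — O(n log n) is strictly between O(n) and O(n¹⁰) ✓
  D. n — O(n) does not grow strictly faster than f(n)

Only option C (2n log(n)) lies strictly between.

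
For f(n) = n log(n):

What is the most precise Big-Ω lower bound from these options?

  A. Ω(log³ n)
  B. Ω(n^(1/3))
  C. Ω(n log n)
C

f(n) = n log(n) is Ω(n log n).
All listed options are valid Big-Ω bounds (lower bounds),
but Ω(n log n) is the tightest (largest valid bound).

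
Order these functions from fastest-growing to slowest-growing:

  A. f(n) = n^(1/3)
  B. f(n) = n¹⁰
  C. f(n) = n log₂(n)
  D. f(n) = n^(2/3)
B > C > D > A

Comparing growth rates:
B = n¹⁰ is O(n¹⁰)
C = n log₂(n) is O(n log n)
D = n^(2/3) is O(n^(2/3))
A = n^(1/3) is O(n^(1/3))

Therefore, the order from fastest to slowest is: B > C > D > A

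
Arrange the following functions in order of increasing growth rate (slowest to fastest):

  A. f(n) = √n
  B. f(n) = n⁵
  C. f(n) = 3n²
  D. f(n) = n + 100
A < D < C < B

Comparing growth rates:
A = √n is O(√n)
D = n + 100 is O(n)
C = 3n² is O(n²)
B = n⁵ is O(n⁵)

Therefore, the order from slowest to fastest is: A < D < C < B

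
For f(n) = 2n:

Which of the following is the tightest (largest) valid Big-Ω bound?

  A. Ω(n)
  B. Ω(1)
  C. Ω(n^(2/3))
A

f(n) = 2n is Ω(n).
All listed options are valid Big-Ω bounds (lower bounds),
but Ω(n) is the tightest (largest valid bound).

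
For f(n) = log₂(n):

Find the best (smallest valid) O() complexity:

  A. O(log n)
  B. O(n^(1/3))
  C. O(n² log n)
A

f(n) = log₂(n) is O(log n).
All listed options are valid Big-O bounds (upper bounds),
but O(log n) is the tightest (smallest valid bound).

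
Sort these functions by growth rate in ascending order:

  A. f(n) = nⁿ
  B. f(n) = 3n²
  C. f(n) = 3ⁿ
B < C < A

Comparing growth rates:
B = 3n² is O(n²)
C = 3ⁿ is O(3ⁿ)
A = nⁿ is O(nⁿ)

Therefore, the order from slowest to fastest is: B < C < A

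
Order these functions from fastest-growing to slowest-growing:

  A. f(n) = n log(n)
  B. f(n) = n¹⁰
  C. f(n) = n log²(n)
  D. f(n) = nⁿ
D > B > C > A

Comparing growth rates:
D = nⁿ is O(nⁿ)
B = n¹⁰ is O(n¹⁰)
C = n log²(n) is O(n log² n)
A = n log(n) is O(n log n)

Therefore, the order from fastest to slowest is: D > B > C > A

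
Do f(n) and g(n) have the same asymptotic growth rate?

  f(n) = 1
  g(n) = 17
True

f(n) = 1 and g(n) = 17 are both O(1).
Since they have the same asymptotic growth rate, f(n) = Θ(g(n)) is true.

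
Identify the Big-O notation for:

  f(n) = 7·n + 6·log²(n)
O(n)

The dominant term in 7·n + 6·log²(n) is 7·n, which is Θ(n).
Lower-order terms (6·log²(n)) are asymptotically negligible.
Constants are absorbed, so the tightest bound is O(n).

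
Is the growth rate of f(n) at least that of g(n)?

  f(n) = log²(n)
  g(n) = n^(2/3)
False

f(n) = log²(n) is O(log² n), and g(n) = n^(2/3) is O(n^(2/3)).
Since O(log² n) grows slower than O(n^(2/3)), f(n) = Ω(g(n)) is false.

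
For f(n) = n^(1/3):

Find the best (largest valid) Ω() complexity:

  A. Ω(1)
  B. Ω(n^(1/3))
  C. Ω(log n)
B

f(n) = n^(1/3) is Ω(n^(1/3)).
All listed options are valid Big-Ω bounds (lower bounds),
but Ω(n^(1/3)) is the tightest (largest valid bound).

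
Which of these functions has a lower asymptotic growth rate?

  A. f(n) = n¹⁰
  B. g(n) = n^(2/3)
B

f(n) = n¹⁰ is O(n¹⁰), while g(n) = n^(2/3) is O(n^(2/3)).
Since O(n^(2/3)) grows slower than O(n¹⁰), g(n) is dominated.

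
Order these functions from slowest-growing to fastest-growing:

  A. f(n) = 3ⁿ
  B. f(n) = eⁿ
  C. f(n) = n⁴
C < B < A

Comparing growth rates:
C = n⁴ is O(n⁴)
B = eⁿ is O(eⁿ)
A = 3ⁿ is O(3ⁿ)

Therefore, the order from slowest to fastest is: C < B < A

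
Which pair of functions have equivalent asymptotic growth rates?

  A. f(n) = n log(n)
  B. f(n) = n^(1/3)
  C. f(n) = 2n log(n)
A and C

Examining each function:
  A. n log(n) is O(n log n)
  B. n^(1/3) is O(n^(1/3))
  C. 2n log(n) is O(n log n)

Functions A and C both have the same complexity class.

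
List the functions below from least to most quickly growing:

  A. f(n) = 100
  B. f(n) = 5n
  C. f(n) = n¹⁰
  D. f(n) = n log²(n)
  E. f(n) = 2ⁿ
A < B < D < C < E

Comparing growth rates:
A = 100 is O(1)
B = 5n is O(n)
D = n log²(n) is O(n log² n)
C = n¹⁰ is O(n¹⁰)
E = 2ⁿ is O(2ⁿ)

Therefore, the order from slowest to fastest is: A < B < D < C < E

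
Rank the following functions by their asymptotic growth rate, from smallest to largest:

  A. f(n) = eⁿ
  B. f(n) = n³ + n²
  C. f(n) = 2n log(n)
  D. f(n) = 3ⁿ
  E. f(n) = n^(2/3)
E < C < B < A < D

Comparing growth rates:
E = n^(2/3) is O(n^(2/3))
C = 2n log(n) is O(n log n)
B = n³ + n² is O(n³)
A = eⁿ is O(eⁿ)
D = 3ⁿ is O(3ⁿ)

Therefore, the order from slowest to fastest is: E < C < B < A < D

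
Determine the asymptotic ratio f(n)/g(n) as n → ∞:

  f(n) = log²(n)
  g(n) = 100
∞

Since log²(n) (O(log² n)) grows faster than 100 (O(1)),
the ratio f(n)/g(n) → ∞ as n → ∞.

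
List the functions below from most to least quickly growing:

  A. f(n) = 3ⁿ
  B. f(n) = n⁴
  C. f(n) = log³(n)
A > B > C

Comparing growth rates:
A = 3ⁿ is O(3ⁿ)
B = n⁴ is O(n⁴)
C = log³(n) is O(log³ n)

Therefore, the order from fastest to slowest is: A > B > C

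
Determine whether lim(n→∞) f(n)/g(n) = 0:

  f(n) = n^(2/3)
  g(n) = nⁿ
True

f(n) = n^(2/3) is O(n^(2/3)), and g(n) = nⁿ is O(nⁿ).
Since O(n^(2/3)) grows strictly slower than O(nⁿ), f(n) = o(g(n)) is true.
This means lim(n→∞) f(n)/g(n) = 0.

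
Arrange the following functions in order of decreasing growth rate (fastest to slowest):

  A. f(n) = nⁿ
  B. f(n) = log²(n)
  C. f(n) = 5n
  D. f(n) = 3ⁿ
A > D > C > B

Comparing growth rates:
A = nⁿ is O(nⁿ)
D = 3ⁿ is O(3ⁿ)
C = 5n is O(n)
B = log²(n) is O(log² n)

Therefore, the order from fastest to slowest is: A > D > C > B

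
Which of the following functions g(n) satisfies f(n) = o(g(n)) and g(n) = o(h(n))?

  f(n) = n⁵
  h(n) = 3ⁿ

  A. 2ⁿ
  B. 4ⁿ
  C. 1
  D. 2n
A

We need g(n) with n⁵ = o(g(n)) and g(n) = o(3ⁿ), i.e. O(n⁵) ≺ g ≺ O(3ⁿ).
Check each option:
  A. 2ⁿ — O(2ⁿ) is strictly between O(n⁵) and O(3ⁿ) ✓
  B. 4ⁿ — O(4ⁿ) does not grow strictly slower than h(n)
  C. 1 — O(1) does not grow strictly faster than f(n)
  D. 2n — O(n) does not grow strictly faster than f(n)

Only option A (2ⁿ) lies strictly between.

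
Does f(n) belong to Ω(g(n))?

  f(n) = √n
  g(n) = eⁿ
False

f(n) = √n is O(√n), and g(n) = eⁿ is O(eⁿ).
Since O(√n) grows slower than O(eⁿ), f(n) = Ω(g(n)) is false.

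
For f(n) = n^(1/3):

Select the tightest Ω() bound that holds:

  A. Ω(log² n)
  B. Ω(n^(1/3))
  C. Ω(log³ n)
B

f(n) = n^(1/3) is Ω(n^(1/3)).
All listed options are valid Big-Ω bounds (lower bounds),
but Ω(n^(1/3)) is the tightest (largest valid bound).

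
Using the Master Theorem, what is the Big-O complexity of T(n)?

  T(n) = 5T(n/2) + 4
Θ(n^log₂(5))

Master Theorem: a = 5, b = 2, f(n) = 4.
Compute the critical exponent d = log₂(5) = 2.322.
Compare f(n) = Θ(1) against n^d:
  k = 0 < d = 2.322, so f(n) = O(n^(d-ε)) — Case 1.
  The recursion cost dominates: T(n) = Θ(n^d) = Θ(n^log₂(5)).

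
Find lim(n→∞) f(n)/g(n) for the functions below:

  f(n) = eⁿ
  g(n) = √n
∞

Since eⁿ (O(eⁿ)) grows faster than √n (O(√n)),
the ratio f(n)/g(n) → ∞ as n → ∞.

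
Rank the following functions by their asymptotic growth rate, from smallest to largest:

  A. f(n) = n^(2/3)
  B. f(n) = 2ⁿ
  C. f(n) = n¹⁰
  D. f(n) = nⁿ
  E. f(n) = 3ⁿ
A < C < B < E < D

Comparing growth rates:
A = n^(2/3) is O(n^(2/3))
C = n¹⁰ is O(n¹⁰)
B = 2ⁿ is O(2ⁿ)
E = 3ⁿ is O(3ⁿ)
D = nⁿ is O(nⁿ)

Therefore, the order from slowest to fastest is: A < C < B < E < D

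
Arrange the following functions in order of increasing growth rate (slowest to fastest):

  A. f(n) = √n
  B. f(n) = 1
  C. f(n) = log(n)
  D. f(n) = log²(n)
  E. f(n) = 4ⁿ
B < C < D < A < E

Comparing growth rates:
B = 1 is O(1)
C = log(n) is O(log n)
D = log²(n) is O(log² n)
A = √n is O(√n)
E = 4ⁿ is O(4ⁿ)

Therefore, the order from slowest to fastest is: B < C < D < A < E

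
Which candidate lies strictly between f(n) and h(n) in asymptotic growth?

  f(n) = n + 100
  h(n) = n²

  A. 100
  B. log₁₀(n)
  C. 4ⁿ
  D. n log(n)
D

We need g(n) with n + 100 = o(g(n)) and g(n) = o(n²), i.e. O(n) ≺ g ≺ O(n²).
Check each option:
  A. 100 — O(1) does not grow strictly faster than f(n)
  B. log₁₀(n) — O(log n) does not grow strictly faster than f(n)
  C. 4ⁿ — O(4ⁿ) does not grow strictly slower than h(n)
  D. n log(n) — O(n log n) is strictly between O(n) and O(n²) ✓

Only option D (n log(n)) lies strictly between.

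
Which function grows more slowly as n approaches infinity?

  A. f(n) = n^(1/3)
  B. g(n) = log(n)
B

f(n) = n^(1/3) is O(n^(1/3)), while g(n) = log(n) is O(log n).
Since O(log n) grows slower than O(n^(1/3)), g(n) is dominated.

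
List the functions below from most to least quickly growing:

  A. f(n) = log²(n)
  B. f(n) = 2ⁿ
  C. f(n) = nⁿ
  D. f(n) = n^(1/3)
C > B > D > A

Comparing growth rates:
C = nⁿ is O(nⁿ)
B = 2ⁿ is O(2ⁿ)
D = n^(1/3) is O(n^(1/3))
A = log²(n) is O(log² n)

Therefore, the order from fastest to slowest is: C > B > D > A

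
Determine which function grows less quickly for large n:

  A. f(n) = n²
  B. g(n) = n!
A

f(n) = n² is O(n²), while g(n) = n! is O(n!).
Since O(n²) grows slower than O(n!), f(n) is dominated.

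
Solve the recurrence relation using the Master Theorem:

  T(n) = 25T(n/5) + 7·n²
Θ(n² log n)

Master Theorem: a = 25, b = 5, f(n) = 7·n².
Compute the critical exponent d = log₅(25) = 2.
Compare f(n) = Θ(n²) against n^d:
  k = 2 = d, so f(n) = Θ(n^d) — Case 2.
  Work is balanced across levels: T(n) = Θ(n^d log n) = Θ(n² log n).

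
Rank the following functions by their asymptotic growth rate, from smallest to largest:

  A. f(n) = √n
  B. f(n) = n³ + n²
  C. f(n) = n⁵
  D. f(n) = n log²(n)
A < D < B < C

Comparing growth rates:
A = √n is O(√n)
D = n log²(n) is O(n log² n)
B = n³ + n² is O(n³)
C = n⁵ is O(n⁵)

Therefore, the order from slowest to fastest is: A < D < B < C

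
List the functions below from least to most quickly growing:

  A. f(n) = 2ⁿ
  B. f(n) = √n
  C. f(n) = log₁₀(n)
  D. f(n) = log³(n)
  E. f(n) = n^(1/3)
C < D < E < B < A

Comparing growth rates:
C = log₁₀(n) is O(log n)
D = log³(n) is O(log³ n)
E = n^(1/3) is O(n^(1/3))
B = √n is O(√n)
A = 2ⁿ is O(2ⁿ)

Therefore, the order from slowest to fastest is: C < D < E < B < A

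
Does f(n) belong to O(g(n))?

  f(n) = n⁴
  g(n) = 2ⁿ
True

f(n) = n⁴ is O(n⁴), and g(n) = 2ⁿ is O(2ⁿ).
Since O(n⁴) ⊆ O(2ⁿ) (f grows no faster than g), f(n) = O(g(n)) is true.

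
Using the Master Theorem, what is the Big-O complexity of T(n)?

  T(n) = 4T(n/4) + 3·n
Θ(n log n)

Master Theorem: a = 4, b = 4, f(n) = 3·n.
Compute the critical exponent d = log₄(4) = 1.
Compare f(n) = Θ(n) against n^d:
  k = 1 = d, so f(n) = Θ(n^d) — Case 2.
  Work is balanced across levels: T(n) = Θ(n^d log n) = Θ(n log n).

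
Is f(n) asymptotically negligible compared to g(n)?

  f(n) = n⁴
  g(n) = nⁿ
True

f(n) = n⁴ is O(n⁴), and g(n) = nⁿ is O(nⁿ).
Since O(n⁴) grows strictly slower than O(nⁿ), f(n) = o(g(n)) is true.
This means lim(n→∞) f(n)/g(n) = 0.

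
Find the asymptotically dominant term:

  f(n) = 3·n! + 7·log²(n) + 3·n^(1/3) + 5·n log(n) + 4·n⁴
3·n!

Looking at each term:
  - 3·n! is O(n!)
  - 7·log²(n) is O(log² n)
  - 3·n^(1/3) is O(n^(1/3))
  - 5·n log(n) is O(n log n)
  - 4·n⁴ is O(n⁴)

The term 3·n! (O(n!)) grows fastest and dominates all others.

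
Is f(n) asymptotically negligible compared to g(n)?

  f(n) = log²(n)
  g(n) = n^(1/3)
True

f(n) = log²(n) is O(log² n), and g(n) = n^(1/3) is O(n^(1/3)).
Since O(log² n) grows strictly slower than O(n^(1/3)), f(n) = o(g(n)) is true.
This means lim(n→∞) f(n)/g(n) = 0.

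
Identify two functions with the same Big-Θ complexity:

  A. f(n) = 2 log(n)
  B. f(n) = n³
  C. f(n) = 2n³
B and C

Examining each function:
  A. 2 log(n) is O(log n)
  B. n³ is O(n³)
  C. 2n³ is O(n³)

Functions B and C both have the same complexity class.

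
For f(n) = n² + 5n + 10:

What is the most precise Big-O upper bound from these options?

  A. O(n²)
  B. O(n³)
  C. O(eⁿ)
A

f(n) = n² + 5n + 10 is O(n²).
All listed options are valid Big-O bounds (upper bounds),
but O(n²) is the tightest (smallest valid bound).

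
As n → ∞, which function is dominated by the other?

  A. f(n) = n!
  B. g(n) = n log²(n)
B

f(n) = n! is O(n!), while g(n) = n log²(n) is O(n log² n).
Since O(n log² n) grows slower than O(n!), g(n) is dominated.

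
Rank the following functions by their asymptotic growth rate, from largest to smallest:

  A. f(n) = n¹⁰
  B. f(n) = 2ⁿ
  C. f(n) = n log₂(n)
B > A > C

Comparing growth rates:
B = 2ⁿ is O(2ⁿ)
A = n¹⁰ is O(n¹⁰)
C = n log₂(n) is O(n log n)

Therefore, the order from fastest to slowest is: B > A > C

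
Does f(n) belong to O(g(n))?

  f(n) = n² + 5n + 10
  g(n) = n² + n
True

f(n) = n² + 5n + 10 and g(n) = n² + n are both O(n²).
Big-O permits equal growth rates (f ≤ c·g for some c), so f(n) = O(g(n)) is true.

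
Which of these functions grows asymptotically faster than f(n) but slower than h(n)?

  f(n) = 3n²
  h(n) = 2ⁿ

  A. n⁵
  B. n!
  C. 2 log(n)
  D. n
A

We need g(n) with 3n² = o(g(n)) and g(n) = o(2ⁿ), i.e. O(n²) ≺ g ≺ O(2ⁿ).
Check each option:
  A. n⁵ — O(n⁵) is strictly between O(n²) and O(2ⁿ) ✓
  B. n! — O(n!) does not grow strictly slower than h(n)
  C. 2 log(n) — O(log n) does not grow strictly faster than f(n)
  D. n — O(n) does not grow strictly faster than f(n)

Only option A (n⁵) lies strictly between.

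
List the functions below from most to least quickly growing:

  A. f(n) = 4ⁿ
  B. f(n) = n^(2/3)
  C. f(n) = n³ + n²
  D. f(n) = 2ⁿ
A > D > C > B

Comparing growth rates:
A = 4ⁿ is O(4ⁿ)
D = 2ⁿ is O(2ⁿ)
C = n³ + n² is O(n³)
B = n^(2/3) is O(n^(2/3))

Therefore, the order from fastest to slowest is: A > D > C > B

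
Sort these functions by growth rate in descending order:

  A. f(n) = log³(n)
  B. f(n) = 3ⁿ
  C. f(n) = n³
B > C > A

Comparing growth rates:
B = 3ⁿ is O(3ⁿ)
C = n³ is O(n³)
A = log³(n) is O(log³ n)

Therefore, the order from fastest to slowest is: B > C > A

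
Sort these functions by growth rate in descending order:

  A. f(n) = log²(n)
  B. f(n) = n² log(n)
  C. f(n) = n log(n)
B > C > A

Comparing growth rates:
B = n² log(n) is O(n² log n)
C = n log(n) is O(n log n)
A = log²(n) is O(log² n)

Therefore, the order from fastest to slowest is: B > C > A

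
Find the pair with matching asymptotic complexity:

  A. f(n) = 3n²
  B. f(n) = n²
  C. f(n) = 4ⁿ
A and B

Examining each function:
  A. 3n² is O(n²)
  B. n² is O(n²)
  C. 4ⁿ is O(4ⁿ)

Functions A and B both have the same complexity class.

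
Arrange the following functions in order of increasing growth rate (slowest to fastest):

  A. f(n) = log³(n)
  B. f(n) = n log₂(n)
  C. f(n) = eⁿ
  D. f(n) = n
A < D < B < C

Comparing growth rates:
A = log³(n) is O(log³ n)
D = n is O(n)
B = n log₂(n) is O(n log n)
C = eⁿ is O(eⁿ)

Therefore, the order from slowest to fastest is: A < D < B < C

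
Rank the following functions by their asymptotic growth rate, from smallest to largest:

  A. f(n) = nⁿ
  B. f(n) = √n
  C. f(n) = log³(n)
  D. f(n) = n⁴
C < B < D < A

Comparing growth rates:
C = log³(n) is O(log³ n)
B = √n is O(√n)
D = n⁴ is O(n⁴)
A = nⁿ is O(nⁿ)

Therefore, the order from slowest to fastest is: C < B < D < A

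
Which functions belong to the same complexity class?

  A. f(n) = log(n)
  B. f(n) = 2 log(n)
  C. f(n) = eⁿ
A and B

Examining each function:
  A. log(n) is O(log n)
  B. 2 log(n) is O(log n)
  C. eⁿ is O(eⁿ)

Functions A and B both have the same complexity class.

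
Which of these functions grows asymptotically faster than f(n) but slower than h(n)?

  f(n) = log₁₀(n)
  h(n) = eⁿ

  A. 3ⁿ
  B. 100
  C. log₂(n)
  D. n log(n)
D

We need g(n) with log₁₀(n) = o(g(n)) and g(n) = o(eⁿ), i.e. O(log n) ≺ g ≺ O(eⁿ).
Check each option:
  A. 3ⁿ — O(3ⁿ) does not grow strictly slower than h(n)
  B. 100 — O(1) does not grow strictly faster than f(n)
  C. log₂(n) — O(log n) does not grow strictly faster than f(n)
  D. n log(n) — O(n log n) is strictly between O(log n) and O(eⁿ) ✓

Only option D (n log(n)) lies strictly between.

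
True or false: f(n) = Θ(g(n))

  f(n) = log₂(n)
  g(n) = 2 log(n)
True

f(n) = log₂(n) and g(n) = 2 log(n) are both O(log n).
Since they have the same asymptotic growth rate, f(n) = Θ(g(n)) is true.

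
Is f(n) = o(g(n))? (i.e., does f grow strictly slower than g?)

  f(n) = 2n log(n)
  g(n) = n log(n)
False

f(n) = 2n log(n) is O(n log n), and g(n) = n log(n) is O(n log n).
Since they have the same growth rate, f(n) = o(g(n)) is false.
(f = o(g) requires f to grow strictly slower, not equal.)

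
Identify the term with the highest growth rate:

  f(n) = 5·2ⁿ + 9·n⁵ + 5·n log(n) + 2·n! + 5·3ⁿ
2·n!

Looking at each term:
  - 5·2ⁿ is O(2ⁿ)
  - 9·n⁵ is O(n⁵)
  - 5·n log(n) is O(n log n)
  - 2·n! is O(n!)
  - 5·3ⁿ is O(3ⁿ)

The term 2·n! (O(n!)) grows fastest and dominates all others.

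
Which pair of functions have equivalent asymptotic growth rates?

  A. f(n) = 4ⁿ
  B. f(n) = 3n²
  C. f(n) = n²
B and C

Examining each function:
  A. 4ⁿ is O(4ⁿ)
  B. 3n² is O(n²)
  C. n² is O(n²)

Functions B and C both have the same complexity class.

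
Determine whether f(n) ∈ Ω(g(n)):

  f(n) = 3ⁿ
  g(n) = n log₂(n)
True

f(n) = 3ⁿ is O(3ⁿ), and g(n) = n log₂(n) is O(n log n).
Since O(3ⁿ) grows at least as fast as O(n log n), f(n) = Ω(g(n)) is true.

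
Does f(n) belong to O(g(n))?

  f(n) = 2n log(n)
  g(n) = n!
True

f(n) = 2n log(n) is O(n log n), and g(n) = n! is O(n!).
Since O(n log n) ⊆ O(n!) (f grows no faster than g), f(n) = O(g(n)) is true.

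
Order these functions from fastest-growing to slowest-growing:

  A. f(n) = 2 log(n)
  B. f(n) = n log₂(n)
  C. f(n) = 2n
B > C > A

Comparing growth rates:
B = n log₂(n) is O(n log n)
C = 2n is O(n)
A = 2 log(n) is O(log n)

Therefore, the order from fastest to slowest is: B > C > A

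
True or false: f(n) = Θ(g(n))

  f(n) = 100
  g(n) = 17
True

f(n) = 100 and g(n) = 17 are both O(1).
Since they have the same asymptotic growth rate, f(n) = Θ(g(n)) is true.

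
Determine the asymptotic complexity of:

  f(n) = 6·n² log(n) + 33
O(n² log n)

The dominant term in 6·n² log(n) + 33 is 6·n² log(n), which is Θ(n² log n).
Lower-order terms (33) are asymptotically negligible.
Constants are absorbed, so the tightest bound is O(n² log n).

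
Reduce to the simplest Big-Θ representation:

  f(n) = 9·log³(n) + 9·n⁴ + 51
Θ(n⁴)

Order the terms by growth rate: 51 ≺ 9·log³(n) ≺ 9·n⁴.
The fastest-growing term 9·n⁴ dominates as n → ∞; dropping its constant factor gives Θ(n⁴).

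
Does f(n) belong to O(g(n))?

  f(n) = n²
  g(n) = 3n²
True

f(n) = n² and g(n) = 3n² are both O(n²).
Big-O permits equal growth rates (f ≤ c·g for some c), so f(n) = O(g(n)) is true.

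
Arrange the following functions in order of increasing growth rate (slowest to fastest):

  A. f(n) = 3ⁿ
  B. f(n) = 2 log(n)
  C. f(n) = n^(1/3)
B < C < A

Comparing growth rates:
B = 2 log(n) is O(log n)
C = n^(1/3) is O(n^(1/3))
A = 3ⁿ is O(3ⁿ)

Therefore, the order from slowest to fastest is: B < C < A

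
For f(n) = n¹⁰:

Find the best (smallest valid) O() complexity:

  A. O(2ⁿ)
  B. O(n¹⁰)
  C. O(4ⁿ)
B

f(n) = n¹⁰ is O(n¹⁰).
All listed options are valid Big-O bounds (upper bounds),
but O(n¹⁰) is the tightest (smallest valid bound).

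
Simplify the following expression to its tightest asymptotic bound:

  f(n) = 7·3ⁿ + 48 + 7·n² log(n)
Θ(3ⁿ)

Order the terms by growth rate: 48 ≺ 7·n² log(n) ≺ 7·3ⁿ.
The fastest-growing term 7·3ⁿ dominates as n → ∞; dropping its constant factor gives Θ(3ⁿ).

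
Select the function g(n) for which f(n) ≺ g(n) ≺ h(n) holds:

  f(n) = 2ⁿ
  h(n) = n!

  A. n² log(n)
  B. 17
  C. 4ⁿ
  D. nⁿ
C

We need g(n) with 2ⁿ = o(g(n)) and g(n) = o(n!), i.e. O(2ⁿ) ≺ g ≺ O(n!).
Check each option:
  A. n² log(n) — O(n² log n) does not grow strictly faster than f(n)
  B. 17 — O(1) does not grow strictly faster than f(n)
  C. 4ⁿ — O(4ⁿ) is strictly between O(2ⁿ) and O(n!) ✓
  D. nⁿ — O(nⁿ) does not grow strictly slower than h(n)

Only option C (4ⁿ) lies strictly between.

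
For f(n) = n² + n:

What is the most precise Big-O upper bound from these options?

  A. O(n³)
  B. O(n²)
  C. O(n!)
B

f(n) = n² + n is O(n²).
All listed options are valid Big-O bounds (upper bounds),
but O(n²) is the tightest (smallest valid bound).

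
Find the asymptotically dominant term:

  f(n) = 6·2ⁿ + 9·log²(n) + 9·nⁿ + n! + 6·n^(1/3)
9·nⁿ

Looking at each term:
  - 6·2ⁿ is O(2ⁿ)
  - 9·log²(n) is O(log² n)
  - 9·nⁿ is O(nⁿ)
  - n! is O(n!)
  - 6·n^(1/3) is O(n^(1/3))

The term 9·nⁿ (O(nⁿ)) grows fastest and dominates all others.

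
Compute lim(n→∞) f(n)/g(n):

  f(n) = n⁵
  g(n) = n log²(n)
∞

Since n⁵ (O(n⁵)) grows faster than n log²(n) (O(n log² n)),
the ratio f(n)/g(n) → ∞ as n → ∞.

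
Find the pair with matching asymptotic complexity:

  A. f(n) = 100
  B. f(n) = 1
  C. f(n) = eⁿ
A and B

Examining each function:
  A. 100 is O(1)
  B. 1 is O(1)
  C. eⁿ is O(eⁿ)

Functions A and B both have the same complexity class.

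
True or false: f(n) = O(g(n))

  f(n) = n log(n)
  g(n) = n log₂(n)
True

f(n) = n log(n) and g(n) = n log₂(n) are both O(n log n).
Big-O permits equal growth rates (f ≤ c·g for some c), so f(n) = O(g(n)) is true.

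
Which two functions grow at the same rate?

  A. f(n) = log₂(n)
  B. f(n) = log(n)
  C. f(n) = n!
A and B

Examining each function:
  A. log₂(n) is O(log n)
  B. log(n) is O(log n)
  C. n! is O(n!)

Functions A and B both have the same complexity class.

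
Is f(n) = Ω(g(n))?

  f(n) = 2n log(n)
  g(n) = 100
True

f(n) = 2n log(n) is O(n log n), and g(n) = 100 is O(1).
Since O(n log n) grows at least as fast as O(1), f(n) = Ω(g(n)) is true.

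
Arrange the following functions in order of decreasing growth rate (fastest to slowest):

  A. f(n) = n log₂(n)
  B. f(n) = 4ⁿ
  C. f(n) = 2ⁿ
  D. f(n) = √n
B > C > A > D

Comparing growth rates:
B = 4ⁿ is O(4ⁿ)
C = 2ⁿ is O(2ⁿ)
A = n log₂(n) is O(n log n)
D = √n is O(√n)

Therefore, the order from fastest to slowest is: B > C > A > D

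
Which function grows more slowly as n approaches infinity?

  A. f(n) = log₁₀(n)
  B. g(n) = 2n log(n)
A

f(n) = log₁₀(n) is O(log n), while g(n) = 2n log(n) is O(n log n).
Since O(log n) grows slower than O(n log n), f(n) is dominated.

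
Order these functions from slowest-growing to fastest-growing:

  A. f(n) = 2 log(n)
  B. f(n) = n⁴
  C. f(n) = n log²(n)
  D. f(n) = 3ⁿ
A < C < B < D

Comparing growth rates:
A = 2 log(n) is O(log n)
C = n log²(n) is O(n log² n)
B = n⁴ is O(n⁴)
D = 3ⁿ is O(3ⁿ)

Therefore, the order from slowest to fastest is: A < C < B < D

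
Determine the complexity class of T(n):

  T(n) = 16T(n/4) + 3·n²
Θ(n² log n)

Master Theorem: a = 16, b = 4, f(n) = 3·n².
Compute the critical exponent d = log₄(16) = 2.
Compare f(n) = Θ(n²) against n^d:
  k = 2 = d, so f(n) = Θ(n^d) — Case 2.
  Work is balanced across levels: T(n) = Θ(n^d log n) = Θ(n² log n).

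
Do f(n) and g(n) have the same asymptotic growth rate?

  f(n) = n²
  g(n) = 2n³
False

f(n) = n² is O(n²), and g(n) = 2n³ is O(n³).
Since they have different growth rates, f(n) = Θ(g(n)) is false.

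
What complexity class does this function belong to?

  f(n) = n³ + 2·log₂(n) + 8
O(n³)

The dominant term in n³ + 2·log₂(n) + 8 is n³, which is Θ(n³).
Lower-order terms (2·log₂(n), 8) are asymptotically negligible.
Constants are absorbed, so the tightest bound is O(n³).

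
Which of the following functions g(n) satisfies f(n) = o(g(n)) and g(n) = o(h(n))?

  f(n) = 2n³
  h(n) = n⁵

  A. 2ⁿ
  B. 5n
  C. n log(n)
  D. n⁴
D

We need g(n) with 2n³ = o(g(n)) and g(n) = o(n⁵), i.e. O(n³) ≺ g ≺ O(n⁵).
Check each option:
  A. 2ⁿ — O(2ⁿ) does not grow strictly slower than h(n)
  B. 5n — O(n) does not grow strictly faster than f(n)
  C. n log(n) — O(n log n) does not grow strictly faster than f(n)
  D. n⁴ — O(n⁴) is strictly between O(n³) and O(n⁵) ✓

Only option D (n⁴) lies strictly between.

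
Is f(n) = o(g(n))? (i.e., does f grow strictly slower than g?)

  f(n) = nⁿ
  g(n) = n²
False

f(n) = nⁿ is O(nⁿ), and g(n) = n² is O(n²).
Since O(nⁿ) grows faster than or equal to O(n²), f(n) = o(g(n)) is false.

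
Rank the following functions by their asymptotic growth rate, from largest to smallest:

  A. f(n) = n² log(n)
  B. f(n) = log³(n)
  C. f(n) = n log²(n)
A > C > B

Comparing growth rates:
A = n² log(n) is O(n² log n)
C = n log²(n) is O(n log² n)
B = log³(n) is O(log³ n)

Therefore, the order from fastest to slowest is: A > C > B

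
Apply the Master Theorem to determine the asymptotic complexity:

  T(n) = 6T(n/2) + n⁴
Θ(n⁴)

Master Theorem: a = 6, b = 2, f(n) = n⁴.
Compute the critical exponent d = log₂(6) = 2.585.
Compare f(n) = Θ(n⁴) against n^d:
  k = 4 > d = 2.585, so f(n) = Ω(n^(d+ε)) — Case 3.
  Regularity: a·(n/b)^4/n^4 = a/b^4 = 6/16 < 1 ✓.
  The top-level work dominates: T(n) = Θ(f(n)) = Θ(n⁴).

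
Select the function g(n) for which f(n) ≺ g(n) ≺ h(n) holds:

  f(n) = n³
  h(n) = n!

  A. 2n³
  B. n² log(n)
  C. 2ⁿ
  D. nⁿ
C

We need g(n) with n³ = o(g(n)) and g(n) = o(n!), i.e. O(n³) ≺ g ≺ O(n!).
Check each option:
  A. 2n³ — O(n³) does not grow strictly faster than f(n)
  B. n² log(n) — O(n² log n) does not grow strictly faster than f(n)
  C. 2ⁿ — O(2ⁿ) is strictly between O(n³) and O(n!) ✓
  D. nⁿ — O(nⁿ) does not grow strictly slower than h(n)

Only option C (2ⁿ) lies strictly between.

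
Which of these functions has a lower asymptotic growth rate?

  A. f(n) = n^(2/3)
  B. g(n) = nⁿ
A

f(n) = n^(2/3) is O(n^(2/3)), while g(n) = nⁿ is O(nⁿ).
Since O(n^(2/3)) grows slower than O(nⁿ), f(n) is dominated.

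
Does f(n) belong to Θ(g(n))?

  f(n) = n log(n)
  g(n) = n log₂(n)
True

f(n) = n log(n) and g(n) = n log₂(n) are both O(n log n).
Since they have the same asymptotic growth rate, f(n) = Θ(g(n)) is true.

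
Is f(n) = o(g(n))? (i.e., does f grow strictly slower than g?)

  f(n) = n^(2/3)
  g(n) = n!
True

f(n) = n^(2/3) is O(n^(2/3)), and g(n) = n! is O(n!).
Since O(n^(2/3)) grows strictly slower than O(n!), f(n) = o(g(n)) is true.
This means lim(n→∞) f(n)/g(n) = 0.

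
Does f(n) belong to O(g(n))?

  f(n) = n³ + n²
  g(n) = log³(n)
False

f(n) = n³ + n² is O(n³), and g(n) = log³(n) is O(log³ n).
Since O(n³) grows faster than O(log³ n), f(n) = O(g(n)) is false.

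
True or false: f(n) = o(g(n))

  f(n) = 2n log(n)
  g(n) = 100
False

f(n) = 2n log(n) is O(n log n), and g(n) = 100 is O(1).
Since O(n log n) grows faster than or equal to O(1), f(n) = o(g(n)) is false.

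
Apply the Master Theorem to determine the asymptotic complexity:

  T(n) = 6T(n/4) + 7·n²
Θ(n²)

Master Theorem: a = 6, b = 4, f(n) = 7·n².
Compute the critical exponent d = log₄(6) = 1.292.
Compare f(n) = Θ(n²) against n^d:
  k = 2 > d = 1.292, so f(n) = Ω(n^(d+ε)) — Case 3.
  Regularity: a·(n/b)^2/n^2 = a/b^2 = 6/16 < 1 ✓.
  The top-level work dominates: T(n) = Θ(f(n)) = Θ(n²).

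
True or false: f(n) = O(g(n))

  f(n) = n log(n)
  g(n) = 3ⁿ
True

f(n) = n log(n) is O(n log n), and g(n) = 3ⁿ is O(3ⁿ).
Since O(n log n) ⊆ O(3ⁿ) (f grows no faster than g), f(n) = O(g(n)) is true.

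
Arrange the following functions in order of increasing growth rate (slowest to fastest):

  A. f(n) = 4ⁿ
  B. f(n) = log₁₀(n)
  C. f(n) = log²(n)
B < C < A

Comparing growth rates:
B = log₁₀(n) is O(log n)
C = log²(n) is O(log² n)
A = 4ⁿ is O(4ⁿ)

Therefore, the order from slowest to fastest is: B < C < A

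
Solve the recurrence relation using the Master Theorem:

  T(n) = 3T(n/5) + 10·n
Θ(n)

Master Theorem: a = 3, b = 5, f(n) = 10·n.
Compute the critical exponent d = log₅(3) = 0.683.
Compare f(n) = Θ(n) against n^d:
  k = 1 > d = 0.683, so f(n) = Ω(n^(d+ε)) — Case 3.
  Regularity: a·(n/b)^1/n^1 = a/b^1 = 3/5 < 1 ✓.
  The top-level work dominates: T(n) = Θ(f(n)) = Θ(n).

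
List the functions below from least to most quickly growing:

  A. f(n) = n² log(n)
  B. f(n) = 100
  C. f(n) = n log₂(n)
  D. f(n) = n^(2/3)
B < D < C < A

Comparing growth rates:
B = 100 is O(1)
D = n^(2/3) is O(n^(2/3))
C = n log₂(n) is O(n log n)
A = n² log(n) is O(n² log n)

Therefore, the order from slowest to fastest is: B < D < C < A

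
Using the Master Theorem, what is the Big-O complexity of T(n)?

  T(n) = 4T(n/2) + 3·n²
Θ(n² log n)

Master Theorem: a = 4, b = 2, f(n) = 3·n².
Compute the critical exponent d = log₂(4) = 2.
Compare f(n) = Θ(n²) against n^d:
  k = 2 = d, so f(n) = Θ(n^d) — Case 2.
  Work is balanced across levels: T(n) = Θ(n^d log n) = Θ(n² log n).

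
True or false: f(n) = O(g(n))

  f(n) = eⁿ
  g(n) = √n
False

f(n) = eⁿ is O(eⁿ), and g(n) = √n is O(√n).
Since O(eⁿ) grows faster than O(√n), f(n) = O(g(n)) is false.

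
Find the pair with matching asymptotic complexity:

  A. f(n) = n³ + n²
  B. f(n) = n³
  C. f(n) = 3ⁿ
A and B

Examining each function:
  A. n³ + n² is O(n³)
  B. n³ is O(n³)
  C. 3ⁿ is O(3ⁿ)

Functions A and B both have the same complexity class.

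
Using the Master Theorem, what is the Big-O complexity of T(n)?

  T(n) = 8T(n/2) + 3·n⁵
Θ(n⁵)

Master Theorem: a = 8, b = 2, f(n) = 3·n⁵.
Compute the critical exponent d = log₂(8) = 3.
Compare f(n) = Θ(n⁵) against n^d:
  k = 5 > d = 3, so f(n) = Ω(n^(d+ε)) — Case 3.
  Regularity: a·(n/b)^5/n^5 = a/b^5 = 8/32 < 1 ✓.
  The top-level work dominates: T(n) = Θ(f(n)) = Θ(n⁵).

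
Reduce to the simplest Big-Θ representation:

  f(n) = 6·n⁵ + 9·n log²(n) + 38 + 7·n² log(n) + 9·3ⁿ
Θ(3ⁿ)

Order the terms by growth rate: 38 ≺ 9·n log²(n) ≺ 7·n² log(n) ≺ 6·n⁵ ≺ 9·3ⁿ.
The fastest-growing term 9·3ⁿ dominates as n → ∞; dropping its constant factor gives Θ(3ⁿ).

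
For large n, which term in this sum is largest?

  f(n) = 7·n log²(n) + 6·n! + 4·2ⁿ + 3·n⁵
6·n!

Looking at each term:
  - 7·n log²(n) is O(n log² n)
  - 6·n! is O(n!)
  - 4·2ⁿ is O(2ⁿ)
  - 3·n⁵ is O(n⁵)

The term 6·n! (O(n!)) grows fastest and dominates all others.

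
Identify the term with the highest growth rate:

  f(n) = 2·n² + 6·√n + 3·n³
3·n³

Looking at each term:
  - 2·n² is O(n²)
  - 6·√n is O(√n)
  - 3·n³ is O(n³)

The term 3·n³ (O(n³)) grows fastest and dominates all others.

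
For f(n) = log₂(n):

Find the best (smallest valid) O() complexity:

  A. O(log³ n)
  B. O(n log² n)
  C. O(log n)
C

f(n) = log₂(n) is O(log n).
All listed options are valid Big-O bounds (upper bounds),
but O(log n) is the tightest (smallest valid bound).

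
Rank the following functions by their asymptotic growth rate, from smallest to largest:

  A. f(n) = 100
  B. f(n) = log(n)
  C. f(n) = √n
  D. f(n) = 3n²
A < B < C < D

Comparing growth rates:
A = 100 is O(1)
B = log(n) is O(log n)
C = √n is O(√n)
D = 3n² is O(n²)

Therefore, the order from slowest to fastest is: A < B < C < D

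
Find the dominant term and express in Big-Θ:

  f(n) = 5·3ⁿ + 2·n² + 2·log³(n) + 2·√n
Θ(3ⁿ)

Order the terms by growth rate: 2·log³(n) ≺ 2·√n ≺ 2·n² ≺ 5·3ⁿ.
The fastest-growing term 5·3ⁿ dominates as n → ∞; dropping its constant factor gives Θ(3ⁿ).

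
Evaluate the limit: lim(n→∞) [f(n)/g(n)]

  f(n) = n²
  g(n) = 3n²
1/3

Since n² and 3n² have the same growth rate (O(n²)),
the ratio converges to a constant: 1/3.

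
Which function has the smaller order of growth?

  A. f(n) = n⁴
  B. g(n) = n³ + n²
B

f(n) = n⁴ is O(n⁴), while g(n) = n³ + n² is O(n³).
Since O(n³) grows slower than O(n⁴), g(n) is dominated.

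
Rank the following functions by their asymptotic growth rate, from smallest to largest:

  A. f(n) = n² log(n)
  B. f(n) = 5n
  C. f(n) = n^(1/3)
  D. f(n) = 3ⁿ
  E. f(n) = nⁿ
C < B < A < D < E

Comparing growth rates:
C = n^(1/3) is O(n^(1/3))
B = 5n is O(n)
A = n² log(n) is O(n² log n)
D = 3ⁿ is O(3ⁿ)
E = nⁿ is O(nⁿ)

Therefore, the order from slowest to fastest is: C < B < A < D < E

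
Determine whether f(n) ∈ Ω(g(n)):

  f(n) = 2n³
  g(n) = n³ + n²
True

f(n) = 2n³ and g(n) = n³ + n² are both O(n³).
Big-Ω permits equal growth rates (f ≥ c·g for some c > 0), so f(n) = Ω(g(n)) is true.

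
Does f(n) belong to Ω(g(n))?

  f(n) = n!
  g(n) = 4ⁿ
True

f(n) = n! is O(n!), and g(n) = 4ⁿ is O(4ⁿ).
Since O(n!) grows at least as fast as O(4ⁿ), f(n) = Ω(g(n)) is true.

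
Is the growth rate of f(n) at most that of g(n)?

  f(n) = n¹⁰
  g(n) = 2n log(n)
False

f(n) = n¹⁰ is O(n¹⁰), and g(n) = 2n log(n) is O(n log n).
Since O(n¹⁰) grows faster than O(n log n), f(n) = O(g(n)) is false.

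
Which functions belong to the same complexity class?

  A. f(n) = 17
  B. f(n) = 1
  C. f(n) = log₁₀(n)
A and B

Examining each function:
  A. 17 is O(1)
  B. 1 is O(1)
  C. log₁₀(n) is O(log n)

Functions A and B both have the same complexity class.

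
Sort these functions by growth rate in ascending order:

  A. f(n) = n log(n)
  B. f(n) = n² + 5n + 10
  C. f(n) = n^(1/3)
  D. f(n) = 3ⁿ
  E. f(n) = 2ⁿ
C < A < B < E < D

Comparing growth rates:
C = n^(1/3) is O(n^(1/3))
A = n log(n) is O(n log n)
B = n² + 5n + 10 is O(n²)
E = 2ⁿ is O(2ⁿ)
D = 3ⁿ is O(3ⁿ)

Therefore, the order from slowest to fastest is: C < A < B < E < D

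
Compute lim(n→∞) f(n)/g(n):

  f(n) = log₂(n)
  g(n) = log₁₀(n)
1 + log(5)/log(2)

Since log₂(n) and log₁₀(n) have the same growth rate (O(log n)),
the ratio converges to a constant: 1 + log(5)/log(2).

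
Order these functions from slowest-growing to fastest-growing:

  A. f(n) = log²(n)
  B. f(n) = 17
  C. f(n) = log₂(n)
B < C < A

Comparing growth rates:
B = 17 is O(1)
C = log₂(n) is O(log n)
A = log²(n) is O(log² n)

Therefore, the order from slowest to fastest is: B < C < A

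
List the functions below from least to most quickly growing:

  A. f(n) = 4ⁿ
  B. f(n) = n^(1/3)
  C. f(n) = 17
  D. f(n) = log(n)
C < D < B < A

Comparing growth rates:
C = 17 is O(1)
D = log(n) is O(log n)
B = n^(1/3) is O(n^(1/3))
A = 4ⁿ is O(4ⁿ)

Therefore, the order from slowest to fastest is: C < D < B < A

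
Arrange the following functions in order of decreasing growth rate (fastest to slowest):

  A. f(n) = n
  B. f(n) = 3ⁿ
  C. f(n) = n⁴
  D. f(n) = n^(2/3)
B > C > A > D

Comparing growth rates:
B = 3ⁿ is O(3ⁿ)
C = n⁴ is O(n⁴)
A = n is O(n)
D = n^(2/3) is O(n^(2/3))

Therefore, the order from fastest to slowest is: B > C > A > D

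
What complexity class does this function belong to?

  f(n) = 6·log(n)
O(log n)

The dominant term in 6·log(n) is 6·log(n), which is Θ(log n).
Constants are absorbed, so the tightest bound is O(log n).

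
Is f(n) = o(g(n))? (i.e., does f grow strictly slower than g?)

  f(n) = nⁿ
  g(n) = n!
False

f(n) = nⁿ is O(nⁿ), and g(n) = n! is O(n!).
Since O(nⁿ) grows faster than or equal to O(n!), f(n) = o(g(n)) is false.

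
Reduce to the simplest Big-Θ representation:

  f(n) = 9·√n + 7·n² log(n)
Θ(n² log n)

Order the terms by growth rate: 9·√n ≺ 7·n² log(n).
The fastest-growing term 7·n² log(n) dominates as n → ∞; dropping its constant factor gives Θ(n² log n).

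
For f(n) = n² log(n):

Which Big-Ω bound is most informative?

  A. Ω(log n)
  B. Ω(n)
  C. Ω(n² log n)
C

f(n) = n² log(n) is Ω(n² log n).
All listed options are valid Big-Ω bounds (lower bounds),
but Ω(n² log n) is the tightest (largest valid bound).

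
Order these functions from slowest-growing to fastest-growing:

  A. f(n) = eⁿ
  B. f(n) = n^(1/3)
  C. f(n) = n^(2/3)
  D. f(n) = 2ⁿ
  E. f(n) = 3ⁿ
B < C < D < A < E

Comparing growth rates:
B = n^(1/3) is O(n^(1/3))
C = n^(2/3) is O(n^(2/3))
D = 2ⁿ is O(2ⁿ)
A = eⁿ is O(eⁿ)
E = 3ⁿ is O(3ⁿ)

Therefore, the order from slowest to fastest is: B < C < D < A < E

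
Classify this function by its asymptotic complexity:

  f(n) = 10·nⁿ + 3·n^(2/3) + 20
O(nⁿ)

The dominant term in 10·nⁿ + 3·n^(2/3) + 20 is 10·nⁿ, which is Θ(nⁿ).
Lower-order terms (3·n^(2/3), 20) are asymptotically negligible.
Constants are absorbed, so the tightest bound is O(nⁿ).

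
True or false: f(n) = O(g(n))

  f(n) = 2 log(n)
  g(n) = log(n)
True

f(n) = 2 log(n) and g(n) = log(n) are both O(log n).
Big-O permits equal growth rates (f ≤ c·g for some c), so f(n) = O(g(n)) is true.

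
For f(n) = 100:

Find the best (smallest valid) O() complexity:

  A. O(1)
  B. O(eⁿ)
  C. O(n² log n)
A

f(n) = 100 is O(1).
All listed options are valid Big-O bounds (upper bounds),
but O(1) is the tightest (smallest valid bound).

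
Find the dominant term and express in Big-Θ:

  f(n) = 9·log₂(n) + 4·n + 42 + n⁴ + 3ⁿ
Θ(3ⁿ)

Order the terms by growth rate: 42 ≺ 9·log₂(n) ≺ 4·n ≺ n⁴ ≺ 3ⁿ.
The fastest-growing term 3ⁿ dominates as n → ∞; dropping its constant factor gives Θ(3ⁿ).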